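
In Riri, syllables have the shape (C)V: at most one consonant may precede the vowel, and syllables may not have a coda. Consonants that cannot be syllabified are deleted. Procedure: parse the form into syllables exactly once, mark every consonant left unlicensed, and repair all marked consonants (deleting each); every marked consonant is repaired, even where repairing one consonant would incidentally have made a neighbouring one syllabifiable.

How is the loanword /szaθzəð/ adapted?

Syllabifying with onset maximization leaves /s/, /θ/, /ð/ stranded (no codas are permitted; onsets are limited to one consonant).
Deletion applies to /s/, /θ/, /ð/.

zazə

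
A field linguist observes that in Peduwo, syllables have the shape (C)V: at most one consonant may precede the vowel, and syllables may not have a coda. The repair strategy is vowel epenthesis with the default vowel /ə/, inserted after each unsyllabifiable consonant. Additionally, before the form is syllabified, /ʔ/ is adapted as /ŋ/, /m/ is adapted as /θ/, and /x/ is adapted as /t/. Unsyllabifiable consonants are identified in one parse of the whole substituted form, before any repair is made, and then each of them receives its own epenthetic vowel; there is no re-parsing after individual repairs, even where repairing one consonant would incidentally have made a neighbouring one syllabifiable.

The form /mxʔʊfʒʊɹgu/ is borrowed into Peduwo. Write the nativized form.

θətəŋʊfəʒʊɹəgu

Substitution: /m/ → /θ/, /x/ → /t/, /ʔ/ → /ŋ/, giving /θtŋʊfʒʊɹgu/.
Under (C)V, the unsyllabifiable consonants are /θ/, /t/, /f/, /ɹ/ (no codas are permitted; onsets are limited to one consonant).
Each unlicensed consonant becomes the onset of a new syllable: /θ/ → /θə/, /t/ → /tə/, /f/ → /fə/, /ɹ/ → /ɹə/.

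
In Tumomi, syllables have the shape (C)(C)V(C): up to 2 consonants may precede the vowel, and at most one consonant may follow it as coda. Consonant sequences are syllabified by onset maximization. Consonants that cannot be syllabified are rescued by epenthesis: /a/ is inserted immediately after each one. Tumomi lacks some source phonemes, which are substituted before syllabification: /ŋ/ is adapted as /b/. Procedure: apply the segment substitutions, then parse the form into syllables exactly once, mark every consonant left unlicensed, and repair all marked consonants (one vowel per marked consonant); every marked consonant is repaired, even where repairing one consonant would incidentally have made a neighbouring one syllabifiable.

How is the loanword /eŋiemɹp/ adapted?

ebiemɹapa

Substitution: /ŋ/ → /b/, giving /ebiemɹp/.
Syllabifying with onset maximization leaves /ɹ/, /p/ stranded (at most one coda consonant is licensed; onsets may contain at most 2 consonants).
Inserting the epenthetic vowel yields /ɹ/ → /ɹa/, /p/ → /pa/.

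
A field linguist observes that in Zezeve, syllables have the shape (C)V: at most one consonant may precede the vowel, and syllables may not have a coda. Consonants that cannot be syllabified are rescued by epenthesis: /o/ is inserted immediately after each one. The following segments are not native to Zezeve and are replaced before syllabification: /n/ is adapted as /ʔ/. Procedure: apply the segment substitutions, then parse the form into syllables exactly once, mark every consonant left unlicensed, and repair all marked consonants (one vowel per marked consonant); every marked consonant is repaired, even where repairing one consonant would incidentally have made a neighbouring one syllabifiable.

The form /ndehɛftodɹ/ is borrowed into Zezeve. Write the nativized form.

ʔodehɛfotodoɹo

Substitution: /n/ → /ʔ/, giving /ʔdehɛftodɹ/.
Syllabifying with onset maximization leaves /ʔ/, /f/, /d/, /ɹ/ stranded (no codas are permitted; onsets are limited to one consonant).
Inserting the epenthetic vowel yields /ʔ/ → /ʔo/, /f/ → /fo/, /d/ → /do/, /ɹ/ → /ɹo/.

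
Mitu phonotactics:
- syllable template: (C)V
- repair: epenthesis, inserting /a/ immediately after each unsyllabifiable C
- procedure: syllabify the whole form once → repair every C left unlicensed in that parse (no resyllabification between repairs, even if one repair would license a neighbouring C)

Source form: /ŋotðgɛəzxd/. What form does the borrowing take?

ŋotaðagɛəzaxada

The consonants /t/, /ð/, /z/, /x/, /d/ cannot be parsed into a legal (C)V syllable (no codas are permitted; onsets are limited to one consonant).
Epenthesis after each stranded consonant: /t/ → /ta/, /ð/ → /ða/, /z/ → /za/, /x/ → /xa/, /d/ → /da/.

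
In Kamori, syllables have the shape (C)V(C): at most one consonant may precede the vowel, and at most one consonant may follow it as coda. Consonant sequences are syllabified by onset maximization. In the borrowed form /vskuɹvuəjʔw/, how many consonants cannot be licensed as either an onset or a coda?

4

Under (C)V(C), the unsyllabifiable consonants are /v/, /s/, /ʔ/, /w/ (at most one coda consonant is licensed; onsets are limited to one consonant).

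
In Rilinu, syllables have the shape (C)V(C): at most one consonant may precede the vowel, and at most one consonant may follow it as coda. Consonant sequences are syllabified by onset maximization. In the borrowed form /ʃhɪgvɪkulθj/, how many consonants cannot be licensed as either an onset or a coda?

3

The consonants /ʃ/, /θ/, /j/ cannot be parsed into a legal (C)V(C) syllable (at most one coda consonant is licensed; onsets are limited to one consonant).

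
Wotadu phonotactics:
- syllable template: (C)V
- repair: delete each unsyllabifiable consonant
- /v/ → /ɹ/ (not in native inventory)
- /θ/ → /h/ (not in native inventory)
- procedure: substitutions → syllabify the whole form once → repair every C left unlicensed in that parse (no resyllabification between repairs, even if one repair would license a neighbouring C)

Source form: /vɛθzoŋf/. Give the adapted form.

ɹɛzo

Substitution: /v/ → /ɹ/, /θ/ → /h/, giving /ɹɛhzoŋf/.
The consonants /h/, /ŋ/, /f/ cannot be parsed into a legal (C)V syllable (no codas are permitted; onsets are limited to one consonant).
Each unlicensed consonant is deleted: /h/, /ŋ/, /f/.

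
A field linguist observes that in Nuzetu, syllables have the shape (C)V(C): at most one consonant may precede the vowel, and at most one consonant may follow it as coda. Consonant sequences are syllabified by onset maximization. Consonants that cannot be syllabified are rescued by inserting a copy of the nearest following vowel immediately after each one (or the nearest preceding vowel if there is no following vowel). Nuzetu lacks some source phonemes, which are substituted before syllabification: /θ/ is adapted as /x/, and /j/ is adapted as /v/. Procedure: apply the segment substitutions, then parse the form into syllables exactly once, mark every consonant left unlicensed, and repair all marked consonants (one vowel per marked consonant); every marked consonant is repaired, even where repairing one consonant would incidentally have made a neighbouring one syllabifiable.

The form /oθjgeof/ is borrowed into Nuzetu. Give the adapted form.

oxvegeof

Substitution: /θ/ → /x/, /j/ → /v/, giving /oxvgeof/.
Under (C)V(C), the unsyllabifiable consonants are /v/ (at most one coda consonant is licensed; onsets are limited to one consonant).
Epenthesis after each stranded consonant: /v/ → /ve/.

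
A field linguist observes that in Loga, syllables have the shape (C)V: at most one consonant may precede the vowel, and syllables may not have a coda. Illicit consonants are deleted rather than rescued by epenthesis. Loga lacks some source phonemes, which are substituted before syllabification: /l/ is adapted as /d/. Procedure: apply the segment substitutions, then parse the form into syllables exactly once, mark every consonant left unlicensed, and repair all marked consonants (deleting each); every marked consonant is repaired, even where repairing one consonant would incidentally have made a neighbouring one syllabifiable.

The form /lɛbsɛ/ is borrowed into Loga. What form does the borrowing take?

dɛsɛ

Substitution: /l/ → /d/, giving /dɛbsɛ/.
Syllabifying with onset maximization leaves /b/ stranded (no codas are permitted; onsets are limited to one consonant).
Deleting the stranded consonants removes /b/.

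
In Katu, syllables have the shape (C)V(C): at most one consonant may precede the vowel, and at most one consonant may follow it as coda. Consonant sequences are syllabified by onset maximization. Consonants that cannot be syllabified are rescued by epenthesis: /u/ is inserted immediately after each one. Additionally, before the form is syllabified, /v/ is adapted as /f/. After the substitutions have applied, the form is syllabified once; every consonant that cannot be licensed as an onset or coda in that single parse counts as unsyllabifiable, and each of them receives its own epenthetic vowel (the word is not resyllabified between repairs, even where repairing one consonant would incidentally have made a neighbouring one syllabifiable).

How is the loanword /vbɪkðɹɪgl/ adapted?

Substitution: /v/ → /f/, giving /fbɪkðɹɪgl/.
Under (C)V(C), the unsyllabifiable consonants are /f/, /ð/, /l/ (at most one coda consonant is licensed; onsets are limited to one consonant).
Inserting the epenthetic vowel yields /f/ → /fu/, /ð/ → /ðu/, /l/ → /lu/.

fubɪkðuɹɪglu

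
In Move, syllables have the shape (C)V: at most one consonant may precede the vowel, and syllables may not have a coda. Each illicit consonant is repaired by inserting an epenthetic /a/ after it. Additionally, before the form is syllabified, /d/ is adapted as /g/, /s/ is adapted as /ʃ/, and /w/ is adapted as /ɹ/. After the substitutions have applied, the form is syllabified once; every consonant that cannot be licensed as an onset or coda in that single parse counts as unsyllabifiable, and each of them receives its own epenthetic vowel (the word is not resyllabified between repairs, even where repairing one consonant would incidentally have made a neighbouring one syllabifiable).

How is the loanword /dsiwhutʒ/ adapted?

gaʃiɹahutaʒa

Substitution: /d/ → /g/, /s/ → /ʃ/, /w/ → /ɹ/, giving /gʃiɹhutʒ/.
The consonants /g/, /ɹ/, /t/, /ʒ/ cannot be parsed into a legal (C)V syllable (no codas are permitted; onsets are limited to one consonant).
Each unlicensed consonant becomes the onset of a new syllable: /g/ → /ga/, /ɹ/ → /ɹa/, /t/ → /ta/, /ʒ/ → /ʒa/.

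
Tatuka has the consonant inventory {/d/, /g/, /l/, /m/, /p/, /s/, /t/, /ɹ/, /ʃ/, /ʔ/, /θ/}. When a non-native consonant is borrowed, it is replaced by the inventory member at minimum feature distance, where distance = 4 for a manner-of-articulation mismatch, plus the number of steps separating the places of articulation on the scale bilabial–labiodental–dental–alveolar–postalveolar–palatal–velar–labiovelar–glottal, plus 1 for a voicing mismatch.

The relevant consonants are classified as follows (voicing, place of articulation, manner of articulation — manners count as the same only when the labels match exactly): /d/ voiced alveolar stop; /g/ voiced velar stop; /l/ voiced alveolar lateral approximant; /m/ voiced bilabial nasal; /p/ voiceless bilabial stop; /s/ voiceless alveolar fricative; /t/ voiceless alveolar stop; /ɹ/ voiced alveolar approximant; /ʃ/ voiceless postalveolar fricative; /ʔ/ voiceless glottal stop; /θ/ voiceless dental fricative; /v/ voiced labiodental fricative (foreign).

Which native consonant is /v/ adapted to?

θ

/θ/ is closest: same manner (fricative), place distance 1 (labiodental→dental), voicing differs (+1); total 2. Next closest is /s/ at distance 3.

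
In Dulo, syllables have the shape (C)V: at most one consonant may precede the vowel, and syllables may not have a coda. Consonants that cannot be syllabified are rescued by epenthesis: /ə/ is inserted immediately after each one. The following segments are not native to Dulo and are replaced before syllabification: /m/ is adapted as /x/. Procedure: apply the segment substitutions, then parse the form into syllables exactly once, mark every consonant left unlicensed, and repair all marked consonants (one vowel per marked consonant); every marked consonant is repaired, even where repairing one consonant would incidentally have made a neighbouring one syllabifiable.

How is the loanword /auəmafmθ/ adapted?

auəxafəxəθə

Substitution: /m/ → /x/, giving /auəxafxθ/.
Syllabifying with onset maximization leaves /f/, /x/, /θ/ stranded (no codas are permitted; onsets are limited to one consonant).
Each unlicensed consonant becomes the onset of a new syllable: /f/ → /fə/, /x/ → /xə/, /θ/ → /θə/.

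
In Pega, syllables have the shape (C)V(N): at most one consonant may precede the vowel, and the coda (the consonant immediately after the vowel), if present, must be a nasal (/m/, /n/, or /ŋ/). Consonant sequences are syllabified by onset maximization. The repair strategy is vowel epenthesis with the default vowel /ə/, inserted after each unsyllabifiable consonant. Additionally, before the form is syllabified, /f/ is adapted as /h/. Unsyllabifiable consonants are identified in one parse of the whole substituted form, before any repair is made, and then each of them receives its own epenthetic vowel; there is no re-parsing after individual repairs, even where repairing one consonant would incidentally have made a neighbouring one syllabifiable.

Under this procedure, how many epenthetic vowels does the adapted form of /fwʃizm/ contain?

After substitution the input is /hwʃizm/.
The unsyllabifiable consonants are /h/, /w/, /z/, /m/; each receives one epenthetic vowel.

4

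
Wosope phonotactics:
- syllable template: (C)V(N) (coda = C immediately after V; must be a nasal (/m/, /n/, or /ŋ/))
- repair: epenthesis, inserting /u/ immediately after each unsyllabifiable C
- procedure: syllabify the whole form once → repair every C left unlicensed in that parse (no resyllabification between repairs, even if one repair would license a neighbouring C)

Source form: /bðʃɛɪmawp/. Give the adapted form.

buðuʃɛɪmawupu

Under (C)V(N), the unsyllabifiable consonants are /b/, /ð/, /w/, /p/ (only a nasal (/m/, /n/, or /ŋ/) is licensed in coda position; onsets are limited to one consonant).
Inserting the epenthetic vowel yields /b/ → /bu/, /ð/ → /ðu/, /w/ → /wu/, /p/ → /pu/.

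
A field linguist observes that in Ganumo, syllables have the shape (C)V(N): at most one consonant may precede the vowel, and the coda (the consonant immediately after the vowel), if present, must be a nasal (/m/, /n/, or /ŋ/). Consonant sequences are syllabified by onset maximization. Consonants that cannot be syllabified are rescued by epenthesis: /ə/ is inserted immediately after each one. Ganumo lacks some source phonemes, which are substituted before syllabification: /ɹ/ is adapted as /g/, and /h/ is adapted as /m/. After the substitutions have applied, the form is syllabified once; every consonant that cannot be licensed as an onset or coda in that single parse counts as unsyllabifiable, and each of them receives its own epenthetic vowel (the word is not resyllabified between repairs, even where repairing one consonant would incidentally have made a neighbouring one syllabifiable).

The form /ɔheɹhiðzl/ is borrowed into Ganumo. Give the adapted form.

ɔmegəmiðəzələ

Substitution: /h/ → /m/, /ɹ/ → /g/, giving /ɔmegmiðzl/.
The consonants /g/, /ð/, /z/, /l/ cannot be parsed into a legal (C)V(N) syllable (only a nasal (/m/, /n/, or /ŋ/) is licensed in coda position; onsets are limited to one consonant).
Each unlicensed consonant becomes the onset of a new syllable: /g/ → /gə/, /ð/ → /ðə/, /z/ → /zə/, /l/ → /lə/.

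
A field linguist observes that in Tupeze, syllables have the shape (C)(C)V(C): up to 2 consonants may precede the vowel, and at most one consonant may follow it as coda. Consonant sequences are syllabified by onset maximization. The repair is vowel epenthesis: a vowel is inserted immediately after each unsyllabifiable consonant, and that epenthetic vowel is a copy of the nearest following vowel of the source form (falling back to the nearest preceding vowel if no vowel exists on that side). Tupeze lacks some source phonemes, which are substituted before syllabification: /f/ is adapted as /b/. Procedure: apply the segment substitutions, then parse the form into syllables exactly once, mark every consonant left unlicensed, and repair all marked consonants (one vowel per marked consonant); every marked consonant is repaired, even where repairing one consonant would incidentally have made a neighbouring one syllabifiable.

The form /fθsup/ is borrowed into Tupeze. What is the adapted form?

buθsup

Substitution: /f/ → /b/, giving /bθsup/.
The consonants /b/ cannot be parsed into a legal (C)(C)V(C) syllable (at most one coda consonant is licensed; onsets may contain at most 2 consonants).
Epenthesis after each stranded consonant: /b/ → /bu/.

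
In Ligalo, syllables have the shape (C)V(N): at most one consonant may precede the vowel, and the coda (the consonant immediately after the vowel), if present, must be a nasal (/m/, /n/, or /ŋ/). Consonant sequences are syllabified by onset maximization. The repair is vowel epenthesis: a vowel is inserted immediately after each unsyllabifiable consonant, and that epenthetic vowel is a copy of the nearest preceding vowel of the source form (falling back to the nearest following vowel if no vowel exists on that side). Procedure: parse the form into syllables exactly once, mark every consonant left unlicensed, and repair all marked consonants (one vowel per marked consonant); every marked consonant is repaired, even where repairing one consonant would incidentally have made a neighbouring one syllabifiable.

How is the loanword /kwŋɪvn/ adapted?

The consonants /k/, /w/, /v/, /n/ cannot be parsed into a legal (C)V(N) syllable (only a nasal (/m/, /n/, or /ŋ/) is licensed in coda position; onsets are limited to one consonant).
Each unlicensed consonant becomes the onset of a new syllable: /k/ → /kɪ/, /w/ → /wɪ/, /v/ → /vɪ/, /n/ → /nɪ/.

kɪwɪŋɪvɪnɪ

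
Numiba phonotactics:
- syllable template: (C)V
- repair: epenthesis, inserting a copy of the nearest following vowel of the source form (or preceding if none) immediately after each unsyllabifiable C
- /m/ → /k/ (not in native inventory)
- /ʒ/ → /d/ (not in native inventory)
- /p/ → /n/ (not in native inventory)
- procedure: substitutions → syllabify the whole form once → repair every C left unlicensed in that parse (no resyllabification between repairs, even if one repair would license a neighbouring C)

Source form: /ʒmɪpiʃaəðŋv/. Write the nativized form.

Substitution: /ʒ/ → /d/, /m/ → /k/, /p/ → /n/, giving /dkɪniʃaəðŋv/.
Under (C)V, the unsyllabifiable consonants are /d/, /ð/, /ŋ/, /v/ (no codas are permitted; onsets are limited to one consonant).
Inserting the epenthetic vowel yields /d/ → /dɪ/, /ð/ → /ðə/, /ŋ/ → /ŋə/, /v/ → /və/.

dɪkɪniʃaəðəŋəvə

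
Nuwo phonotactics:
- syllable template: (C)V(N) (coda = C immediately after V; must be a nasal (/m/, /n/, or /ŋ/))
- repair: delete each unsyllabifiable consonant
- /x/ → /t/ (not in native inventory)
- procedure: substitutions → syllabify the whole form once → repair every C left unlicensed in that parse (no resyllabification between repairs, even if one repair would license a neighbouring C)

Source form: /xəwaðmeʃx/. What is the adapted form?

Substitution: /x/ → /t/, giving /təwaðmeʃt/.
Syllabifying with onset maximization leaves /ð/, /ʃ/, /t/ stranded (only a nasal (/m/, /n/, or /ŋ/) is licensed in coda position; onsets are limited to one consonant).
Each unlicensed consonant is deleted: /ð/, /ʃ/, /t/.

təwame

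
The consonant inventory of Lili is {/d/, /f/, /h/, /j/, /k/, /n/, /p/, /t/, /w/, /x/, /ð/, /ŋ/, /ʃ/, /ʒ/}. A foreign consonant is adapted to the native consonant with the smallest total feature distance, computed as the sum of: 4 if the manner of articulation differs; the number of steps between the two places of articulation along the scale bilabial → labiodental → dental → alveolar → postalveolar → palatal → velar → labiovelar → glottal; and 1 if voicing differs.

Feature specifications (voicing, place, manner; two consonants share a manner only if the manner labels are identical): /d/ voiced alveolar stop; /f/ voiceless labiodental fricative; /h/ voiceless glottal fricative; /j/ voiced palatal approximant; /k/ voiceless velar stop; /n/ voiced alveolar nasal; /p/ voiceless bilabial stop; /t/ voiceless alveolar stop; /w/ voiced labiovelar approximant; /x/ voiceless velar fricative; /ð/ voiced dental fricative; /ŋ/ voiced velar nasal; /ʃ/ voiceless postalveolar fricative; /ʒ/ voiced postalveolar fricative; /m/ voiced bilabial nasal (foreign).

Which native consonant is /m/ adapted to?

n

/n/ is closest: same manner (nasal), place distance 3 (bilabial→alveolar), same voicing; total 3. Next closest is /p/ at distance 5.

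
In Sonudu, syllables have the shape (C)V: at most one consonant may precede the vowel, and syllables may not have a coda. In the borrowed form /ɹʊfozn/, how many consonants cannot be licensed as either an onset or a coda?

The consonants /z/, /n/ cannot be parsed into a legal (C)V syllable (no codas are permitted; onsets are limited to one consonant).

2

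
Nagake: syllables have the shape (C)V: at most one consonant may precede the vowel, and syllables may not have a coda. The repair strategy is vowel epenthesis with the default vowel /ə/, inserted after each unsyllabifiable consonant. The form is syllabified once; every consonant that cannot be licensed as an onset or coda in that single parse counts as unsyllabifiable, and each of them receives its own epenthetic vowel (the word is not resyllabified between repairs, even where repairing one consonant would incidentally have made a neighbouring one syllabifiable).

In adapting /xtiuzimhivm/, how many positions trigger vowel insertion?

The unsyllabifiable consonants are /x/, /m/, /v/, /m/; each receives one epenthetic vowel.

4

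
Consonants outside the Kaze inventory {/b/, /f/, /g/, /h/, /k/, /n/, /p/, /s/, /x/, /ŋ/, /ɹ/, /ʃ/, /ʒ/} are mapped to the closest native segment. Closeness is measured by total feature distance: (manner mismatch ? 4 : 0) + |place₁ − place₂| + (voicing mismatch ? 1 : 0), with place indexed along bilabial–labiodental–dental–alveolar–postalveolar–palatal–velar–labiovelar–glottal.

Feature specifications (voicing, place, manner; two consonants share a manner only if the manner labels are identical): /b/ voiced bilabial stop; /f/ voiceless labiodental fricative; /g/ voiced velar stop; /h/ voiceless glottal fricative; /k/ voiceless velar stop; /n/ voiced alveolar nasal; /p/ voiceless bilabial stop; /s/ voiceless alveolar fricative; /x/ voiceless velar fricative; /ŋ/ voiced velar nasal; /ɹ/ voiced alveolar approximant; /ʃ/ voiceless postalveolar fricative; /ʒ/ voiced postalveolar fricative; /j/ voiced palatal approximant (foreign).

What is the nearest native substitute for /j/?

/ɹ/ is closest: same manner (approximant), place distance 2 (palatal→alveolar), same voicing; total 2. Next closest is /g/ at distance 5.

ɹ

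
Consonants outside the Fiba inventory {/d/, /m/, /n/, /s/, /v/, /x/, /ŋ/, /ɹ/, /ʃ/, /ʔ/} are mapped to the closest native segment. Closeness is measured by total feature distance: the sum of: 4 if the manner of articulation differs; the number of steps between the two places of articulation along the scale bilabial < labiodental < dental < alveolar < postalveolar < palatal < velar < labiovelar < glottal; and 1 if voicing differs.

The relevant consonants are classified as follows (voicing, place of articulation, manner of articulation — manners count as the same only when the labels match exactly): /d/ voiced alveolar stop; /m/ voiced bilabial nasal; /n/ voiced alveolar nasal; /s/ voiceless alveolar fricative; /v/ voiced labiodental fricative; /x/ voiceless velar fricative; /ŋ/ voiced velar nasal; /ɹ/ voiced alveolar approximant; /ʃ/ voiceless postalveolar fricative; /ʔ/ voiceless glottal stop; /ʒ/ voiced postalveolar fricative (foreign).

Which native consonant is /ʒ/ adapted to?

/ʃ/ is closest: same manner (fricative), place distance 0 (postalveolar→postalveolar), voicing differs (+1); total 1. Next closest is /s/ at distance 2.

ʃ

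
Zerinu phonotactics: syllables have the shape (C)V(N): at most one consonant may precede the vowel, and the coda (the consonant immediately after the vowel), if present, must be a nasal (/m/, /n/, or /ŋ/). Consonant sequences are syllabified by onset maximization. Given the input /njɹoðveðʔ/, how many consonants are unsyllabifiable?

Syllabifying with onset maximization leaves /n/, /j/, /ð/, /ð/, /ʔ/ stranded (only a nasal (/m/, /n/, or /ŋ/) is licensed in coda position; onsets are limited to one consonant).

5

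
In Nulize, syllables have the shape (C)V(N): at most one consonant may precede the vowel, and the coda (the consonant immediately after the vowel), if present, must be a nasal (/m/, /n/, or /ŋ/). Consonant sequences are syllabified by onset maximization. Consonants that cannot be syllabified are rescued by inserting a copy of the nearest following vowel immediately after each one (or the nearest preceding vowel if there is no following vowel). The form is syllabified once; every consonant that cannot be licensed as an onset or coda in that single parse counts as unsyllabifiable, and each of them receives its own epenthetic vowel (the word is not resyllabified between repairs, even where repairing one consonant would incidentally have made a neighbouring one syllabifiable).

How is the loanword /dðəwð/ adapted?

The consonants /d/, /w/, /ð/ cannot be parsed into a legal (C)V(N) syllable (only a nasal (/m/, /n/, or /ŋ/) is licensed in coda position; onsets are limited to one consonant).
Inserting the epenthetic vowel yields /d/ → /də/, /w/ → /wə/, /ð/ → /ðə/.

dəðəwəðə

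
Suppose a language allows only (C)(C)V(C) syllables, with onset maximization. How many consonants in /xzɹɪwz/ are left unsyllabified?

2

The consonants /x/, /z/ cannot be parsed into a legal (C)(C)V(C) syllable (at most one coda consonant is licensed; onsets may contain at most 2 consonants).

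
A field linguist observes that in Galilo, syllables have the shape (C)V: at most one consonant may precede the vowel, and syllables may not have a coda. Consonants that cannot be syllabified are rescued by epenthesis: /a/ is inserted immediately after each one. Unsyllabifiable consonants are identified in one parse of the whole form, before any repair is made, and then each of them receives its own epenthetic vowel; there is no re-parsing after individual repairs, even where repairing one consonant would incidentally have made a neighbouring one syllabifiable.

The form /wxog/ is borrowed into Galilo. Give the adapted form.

waxoga

Syllabifying with onset maximization leaves /w/, /g/ stranded (no codas are permitted; onsets are limited to one consonant).
Epenthesis after each stranded consonant: /w/ → /wa/, /g/ → /ga/.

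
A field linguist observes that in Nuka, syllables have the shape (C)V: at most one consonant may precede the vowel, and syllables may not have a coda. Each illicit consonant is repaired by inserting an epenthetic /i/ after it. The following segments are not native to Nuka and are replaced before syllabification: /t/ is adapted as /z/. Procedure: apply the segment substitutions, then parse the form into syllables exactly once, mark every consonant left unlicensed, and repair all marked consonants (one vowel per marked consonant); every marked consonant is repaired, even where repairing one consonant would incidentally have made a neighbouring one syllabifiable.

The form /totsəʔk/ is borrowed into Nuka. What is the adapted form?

Substitution: /t/ → /z/, giving /zozsəʔk/.
Under (C)V, the unsyllabifiable consonants are /z/, /ʔ/, /k/ (no codas are permitted; onsets are limited to one consonant).
Inserting the epenthetic vowel yields /z/ → /zi/, /ʔ/ → /ʔi/, /k/ → /ki/.

zozisəʔiki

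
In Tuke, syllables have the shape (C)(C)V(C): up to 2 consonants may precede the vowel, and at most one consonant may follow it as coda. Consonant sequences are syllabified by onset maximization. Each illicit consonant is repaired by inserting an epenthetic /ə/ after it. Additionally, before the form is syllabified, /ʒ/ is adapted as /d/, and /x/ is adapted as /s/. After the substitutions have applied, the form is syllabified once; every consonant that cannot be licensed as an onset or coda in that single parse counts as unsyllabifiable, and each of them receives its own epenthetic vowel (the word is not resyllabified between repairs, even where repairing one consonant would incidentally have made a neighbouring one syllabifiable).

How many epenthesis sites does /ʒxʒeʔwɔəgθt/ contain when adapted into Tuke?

3

After substitution the input is /dsdeʔwɔəgθt/.
The unsyllabifiable consonants are /d/, /θ/, /t/; each receives one epenthetic vowel.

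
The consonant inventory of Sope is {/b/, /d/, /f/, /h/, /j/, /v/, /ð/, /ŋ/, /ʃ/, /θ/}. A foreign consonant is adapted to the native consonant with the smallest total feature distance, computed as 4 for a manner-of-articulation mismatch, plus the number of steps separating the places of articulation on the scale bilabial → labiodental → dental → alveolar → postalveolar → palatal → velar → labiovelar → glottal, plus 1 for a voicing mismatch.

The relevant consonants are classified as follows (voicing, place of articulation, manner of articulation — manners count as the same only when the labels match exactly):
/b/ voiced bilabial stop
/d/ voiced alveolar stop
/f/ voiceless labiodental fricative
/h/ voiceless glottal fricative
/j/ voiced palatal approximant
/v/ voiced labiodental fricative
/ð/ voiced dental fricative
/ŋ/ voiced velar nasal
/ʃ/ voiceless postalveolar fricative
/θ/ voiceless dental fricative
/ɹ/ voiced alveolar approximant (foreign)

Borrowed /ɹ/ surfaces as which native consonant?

/j/ is closest: same manner (approximant), place distance 2 (alveolar→palatal), same voicing; total 2. Next closest is /d/ at distance 4.

j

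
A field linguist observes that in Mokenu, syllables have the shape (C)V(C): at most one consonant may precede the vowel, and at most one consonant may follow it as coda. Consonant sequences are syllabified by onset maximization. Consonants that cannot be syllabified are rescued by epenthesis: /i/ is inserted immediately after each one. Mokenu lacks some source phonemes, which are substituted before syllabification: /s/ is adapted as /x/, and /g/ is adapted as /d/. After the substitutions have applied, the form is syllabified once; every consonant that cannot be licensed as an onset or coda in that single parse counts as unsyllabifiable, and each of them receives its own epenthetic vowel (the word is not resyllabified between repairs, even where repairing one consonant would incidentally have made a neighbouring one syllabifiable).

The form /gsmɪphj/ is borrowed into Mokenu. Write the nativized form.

diximɪphiji

Substitution: /g/ → /d/, /s/ → /x/, giving /dxmɪphj/.
Under (C)V(C), the unsyllabifiable consonants are /d/, /x/, /h/, /j/ (at most one coda consonant is licensed; onsets are limited to one consonant).
Epenthesis after each stranded consonant: /d/ → /di/, /x/ → /xi/, /h/ → /hi/, /j/ → /ji/.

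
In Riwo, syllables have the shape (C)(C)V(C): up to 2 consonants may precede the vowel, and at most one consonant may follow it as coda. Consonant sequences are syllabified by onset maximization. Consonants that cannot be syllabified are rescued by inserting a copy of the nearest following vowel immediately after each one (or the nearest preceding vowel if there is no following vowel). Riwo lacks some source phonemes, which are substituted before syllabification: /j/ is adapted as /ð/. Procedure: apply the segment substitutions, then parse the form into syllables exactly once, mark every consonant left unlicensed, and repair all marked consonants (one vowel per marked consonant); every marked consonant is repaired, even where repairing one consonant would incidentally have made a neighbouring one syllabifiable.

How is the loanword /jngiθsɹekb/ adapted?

ðingiθsɹekbe

Substitution: /j/ → /ð/, giving /ðngiθsɹekb/.
Syllabifying with onset maximization leaves /ð/, /b/ stranded (at most one coda consonant is licensed; onsets may contain at most 2 consonants).
Epenthesis after each stranded consonant: /ð/ → /ði/, /b/ → /be/.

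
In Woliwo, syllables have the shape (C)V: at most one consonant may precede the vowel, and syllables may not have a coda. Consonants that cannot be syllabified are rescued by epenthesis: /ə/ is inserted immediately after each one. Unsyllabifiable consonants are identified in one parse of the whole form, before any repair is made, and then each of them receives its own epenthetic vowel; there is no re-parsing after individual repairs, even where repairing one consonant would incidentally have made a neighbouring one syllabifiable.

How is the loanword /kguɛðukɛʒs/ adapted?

Under (C)V, the unsyllabifiable consonants are /k/, /ʒ/, /s/ (no codas are permitted; onsets are limited to one consonant).
Inserting the epenthetic vowel yields /k/ → /kə/, /ʒ/ → /ʒə/, /s/ → /sə/.

kəguɛðukɛʒəsə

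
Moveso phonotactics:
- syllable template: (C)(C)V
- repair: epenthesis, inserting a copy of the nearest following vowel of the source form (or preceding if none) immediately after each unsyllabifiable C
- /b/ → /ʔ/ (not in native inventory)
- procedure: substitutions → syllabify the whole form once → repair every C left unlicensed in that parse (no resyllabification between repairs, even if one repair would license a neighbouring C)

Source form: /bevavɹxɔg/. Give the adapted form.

Substitution: /b/ → /ʔ/, giving /ʔevavɹxɔg/.
Syllabifying with onset maximization leaves /v/, /g/ stranded (no codas are permitted; onsets may contain at most 2 consonants).
Epenthesis after each stranded consonant: /v/ → /vɔ/, /g/ → /gɔ/.

ʔevavɔɹxɔgɔ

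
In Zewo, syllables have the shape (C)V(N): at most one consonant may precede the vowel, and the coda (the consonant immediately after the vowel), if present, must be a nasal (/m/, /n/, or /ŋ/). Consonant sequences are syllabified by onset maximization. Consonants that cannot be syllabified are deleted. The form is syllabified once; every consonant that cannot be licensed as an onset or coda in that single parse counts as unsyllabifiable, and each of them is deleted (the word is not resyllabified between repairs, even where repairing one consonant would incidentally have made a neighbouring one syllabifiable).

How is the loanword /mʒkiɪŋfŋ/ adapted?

kiɪŋ

The consonants /m/, /ʒ/, /f/, /ŋ/ cannot be parsed into a legal (C)V(N) syllable (only a nasal (/m/, /n/, or /ŋ/) is licensed in coda position; onsets are limited to one consonant).
Deleting the stranded consonants removes /m/, /ʒ/, /f/, /ŋ/.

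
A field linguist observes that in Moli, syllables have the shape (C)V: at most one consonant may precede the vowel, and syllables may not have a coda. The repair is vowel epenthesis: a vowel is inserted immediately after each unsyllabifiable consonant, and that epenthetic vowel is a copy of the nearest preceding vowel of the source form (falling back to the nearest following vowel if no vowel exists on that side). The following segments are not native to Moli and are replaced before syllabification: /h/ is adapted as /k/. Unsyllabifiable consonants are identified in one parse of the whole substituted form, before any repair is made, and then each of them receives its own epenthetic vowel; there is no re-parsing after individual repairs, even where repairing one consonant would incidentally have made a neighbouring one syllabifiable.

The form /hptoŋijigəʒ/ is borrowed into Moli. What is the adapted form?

kopotoŋijigəʒə

Substitution: /h/ → /k/, giving /kptoŋijigəʒ/.
The consonants /k/, /p/, /ʒ/ cannot be parsed into a legal (C)V syllable (no codas are permitted; onsets are limited to one consonant).
Each unlicensed consonant becomes the onset of a new syllable: /k/ → /ko/, /p/ → /po/, /ʒ/ → /ʒə/.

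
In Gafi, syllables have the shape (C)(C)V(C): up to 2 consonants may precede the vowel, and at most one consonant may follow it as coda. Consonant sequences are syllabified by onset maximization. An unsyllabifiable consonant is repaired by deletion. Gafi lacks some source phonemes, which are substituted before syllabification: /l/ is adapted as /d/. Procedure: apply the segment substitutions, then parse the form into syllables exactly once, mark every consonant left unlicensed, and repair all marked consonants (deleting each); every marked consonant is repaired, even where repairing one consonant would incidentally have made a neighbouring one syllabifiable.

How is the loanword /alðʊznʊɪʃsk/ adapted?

Substitution: /l/ → /d/, giving /adðʊznʊɪʃsk/.
Under (C)(C)V(C), the unsyllabifiable consonants are /s/, /k/ (at most one coda consonant is licensed; onsets may contain at most 2 consonants).
Deletion applies to /s/, /k/.

adðʊznʊɪʃ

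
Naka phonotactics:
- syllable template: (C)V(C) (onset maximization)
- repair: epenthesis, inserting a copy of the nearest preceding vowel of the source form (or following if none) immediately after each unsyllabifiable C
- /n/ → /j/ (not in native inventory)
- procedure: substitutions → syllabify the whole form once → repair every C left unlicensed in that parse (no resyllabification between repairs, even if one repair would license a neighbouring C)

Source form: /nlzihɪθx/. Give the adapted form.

jilizihɪθxɪ

Substitution: /n/ → /j/, giving /jlzihɪθx/.
Syllabifying with onset maximization leaves /j/, /l/, /x/ stranded (at most one coda consonant is licensed; onsets are limited to one consonant).
Inserting the epenthetic vowel yields /j/ → /ji/, /l/ → /li/, /x/ → /xɪ/.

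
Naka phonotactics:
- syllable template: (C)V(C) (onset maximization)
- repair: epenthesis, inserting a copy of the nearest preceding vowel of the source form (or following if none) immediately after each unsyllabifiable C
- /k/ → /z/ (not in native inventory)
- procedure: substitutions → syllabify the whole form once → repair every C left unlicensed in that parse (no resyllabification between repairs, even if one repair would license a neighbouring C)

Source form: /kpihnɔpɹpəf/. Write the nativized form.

Substitution: /k/ → /z/, giving /zpihnɔpɹpəf/.
Syllabifying with onset maximization leaves /z/, /ɹ/ stranded (at most one coda consonant is licensed; onsets are limited to one consonant).
Inserting the epenthetic vowel yields /z/ → /zi/, /ɹ/ → /ɹɔ/.

zipihnɔpɹɔpəf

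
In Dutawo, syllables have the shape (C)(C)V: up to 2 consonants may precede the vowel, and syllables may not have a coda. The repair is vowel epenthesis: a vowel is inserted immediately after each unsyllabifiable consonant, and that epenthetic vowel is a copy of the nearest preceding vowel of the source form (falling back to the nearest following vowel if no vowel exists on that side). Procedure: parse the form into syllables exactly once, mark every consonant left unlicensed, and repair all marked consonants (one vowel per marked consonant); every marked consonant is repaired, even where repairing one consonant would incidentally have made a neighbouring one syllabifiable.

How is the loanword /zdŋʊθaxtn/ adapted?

zʊdŋʊθaxatana

Syllabifying with onset maximization leaves /z/, /x/, /t/, /n/ stranded (no codas are permitted; onsets may contain at most 2 consonants).
Epenthesis after each stranded consonant: /z/ → /zʊ/, /x/ → /xa/, /t/ → /ta/, /n/ → /na/.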